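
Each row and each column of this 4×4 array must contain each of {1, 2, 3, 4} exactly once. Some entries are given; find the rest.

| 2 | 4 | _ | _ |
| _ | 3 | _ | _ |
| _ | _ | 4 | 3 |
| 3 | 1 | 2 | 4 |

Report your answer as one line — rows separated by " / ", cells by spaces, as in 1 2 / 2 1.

(r1,c4): row 1 has {2,4}; column 4 has {3,4}, so it must be 1.
(r2,c3): row 2 has {3}; column 3 has {2,4}, so it must be 1.
(r2,c4): row 2 has {1,3}; column 4 has {1,3,4}, so it must be 2.
(r3,c1): row 3 has {3,4}; column 1 has {2,3}, so it must be 1.
(r3,c2): row 3 has {1,3,4}; column 2 has {1,3,4}, so it must be 2.
(r1,c3): row 1 has {1,2,4}; column 3 has {1,2,4}, so it must be 3.
(r2,c1): row 2 has {1,2,3}; column 1 has {1,2,3}, so it must be 4.

2 4 3 1 / 4 3 1 2 / 1 2 4 3 / 3 1 2 4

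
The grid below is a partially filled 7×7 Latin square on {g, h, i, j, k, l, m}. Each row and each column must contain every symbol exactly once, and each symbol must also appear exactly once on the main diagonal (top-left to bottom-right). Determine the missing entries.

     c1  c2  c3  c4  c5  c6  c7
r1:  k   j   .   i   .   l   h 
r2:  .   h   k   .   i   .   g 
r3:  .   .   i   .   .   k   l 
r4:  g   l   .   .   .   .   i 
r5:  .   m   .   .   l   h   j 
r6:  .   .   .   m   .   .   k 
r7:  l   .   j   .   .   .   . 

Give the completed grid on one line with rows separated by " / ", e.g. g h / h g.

row 3 has {i,k,l}; column 2 has {h,j,l,m} — only g is left for (r3,c2).
row 4 has {g,i,l}; column 4 has {i,m}; the diagonal has {h,i,k,l} — only j is left for (r4,c4).
row 4 has {g,i,j,l}; column 6 has {h,k,l} — only m is left for (r4,c6).
row 5 has {h,j,l,m}; column 1 has {g,k,l} — only i is left for (r5,c1).
row 5 has {h,i,j,l,m}; column 3 has {i,j,k} — only g is left for (r5,c3).
row 5 has {g,h,i,j,l,m}; column 4 has {i,j,m} — only k is left for (r5,c4).
row 6 has {k,m}; column 2 has {g,h,j,l,m} — only i is left for (r6,c2).
row 6 has {i,k,m}; column 6 has {h,k,l,m}; the diagonal has {h,i,j,k,l} — only g is left for (r6,c6).
row 7 has {j,l}; column 2 has {g,h,i,j,l,m} — only k is left for (r7,c2).
row 7 has {j,k,l}; column 6 has {g,h,k,l,m} — only i is left for (r7,c6).
row 7 has {i,j,k,l}; column 7 has {g,h,i,j,k,l}; the diagonal has {g,h,i,j,k,l} — only m is left for (r7,c7).
row 1 has {h,i,j,k,l}; column 3 has {g,i,j,k} — only m is left for (r1,c3).
row 1 has {h,i,j,k,l,m}; column 5 has {i,l} — only g is left for (r1,c5).
row 2 has {g,h,i,k}; column 4 has {i,j,k,m} — only l is left for (r2,c4).
row 2 has {g,h,i,k,l}; column 6 has {g,h,i,k,l,m} — only j is left for (r2,c6).
row 3 has {g,i,k,l}; column 4 has {i,j,k,l,m} — only h is left for (r3,c4).
row 4 has {g,i,j,l,m}; column 3 has {g,i,j,k,m} — only h is left for (r4,c3).
row 4 has {g,h,i,j,l,m}; column 5 has {g,i,l} — only k is left for (r4,c5).
row 6 has {g,i,k,m}; column 3 has {g,h,i,j,k,m} — only l is left for (r6,c3).
row 7 has {i,j,k,l,m}; column 4 has {h,i,j,k,l,m} — only g is left for (r7,c4).
row 7 has {g,i,j,k,l,m}; column 5 has {g,i,k,l} — only h is left for (r7,c5).
row 2 has {g,h,i,j,k,l}; column 1 has {g,i,k,l} — only m is left for (r2,c1).
row 3 has {g,h,i,k,l}; column 1 has {g,i,k,l,m} — only j is left for (r3,c1).
row 3 has {g,h,i,j,k,l}; column 5 has {g,h,i,k,l} — only m is left for (r3,c5).
row 6 has {g,i,k,l,m}; column 1 has {g,i,j,k,l,m} — only h is left for (r6,c1).
row 6 has {g,h,i,k,l,m}; column 5 has {g,h,i,k,l,m} — only j is left for (r6,c5).

k j m i g l h / m h k l i j g / j g i h m k l / g l h j k m i / i m g k l h j / h i l m j g k / l k j g h i m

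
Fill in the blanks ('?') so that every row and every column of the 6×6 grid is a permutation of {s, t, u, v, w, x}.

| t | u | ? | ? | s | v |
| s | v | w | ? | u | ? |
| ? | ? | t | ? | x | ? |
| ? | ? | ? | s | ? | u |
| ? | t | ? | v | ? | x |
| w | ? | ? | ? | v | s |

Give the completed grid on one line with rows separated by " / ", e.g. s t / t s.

t u x w s v / s v w x u t / v s t u x w / x w v s t u / u t s v w x / w x u t v s

(r1,c3) = x
(r1,c4) = w
(r2,c6) = t
(r3,c4) = u
(r3,c6) = w
(r4,c3) = v
(r5,c1) = u
(r5,c3) = s
(r5,c5) = w
(r6,c2) = x
(r6,c3) = u
(r6,c4) = t
(r2,c4) = x
(r3,c1) = v
(r3,c2) = s
(r4,c1) = x
(r4,c2) = w
(r4,c5) = t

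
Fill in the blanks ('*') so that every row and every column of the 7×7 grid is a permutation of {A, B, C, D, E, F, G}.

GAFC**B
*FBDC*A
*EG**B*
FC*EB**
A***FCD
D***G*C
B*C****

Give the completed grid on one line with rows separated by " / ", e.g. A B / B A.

(r2,c1): row 2 has {A,B,C,D,F}; column 1 has {A,B,D,F,G}, so it must be E.
(r2,c6): row 2 has {A,B,C,D,E,F}; column 6 has {B,C}, so it must be G.
(r3,c1): row 3 has {B,E,G}; column 1 has {A,B,D,E,F,G}, so it must be C.
(r3,c7): row 3 has {B,C,E,G}; column 7 has {A,B,C,D}, so it must be F.
(r4,c7): row 4 has {B,C,E,F}; column 7 has {A,B,C,D,F}, so it must be G.
(r5,c3): row 5 has {A,C,D,F}; column 3 has {B,C,F,G}, so it must be E.
(r6,c2): row 6 has {C,D,G}; column 2 has {A,C,E,F}, so it must be B.
(r6,c3): row 6 has {B,C,D,G}; column 3 has {B,C,E,F,G}, so it must be A.
(r6,c4): row 6 has {A,B,C,D,G}; column 4 has {C,D,E}, so it must be F.
(r6,c6): row 6 has {A,B,C,D,F,G}; column 6 has {B,C,G}, so it must be E.
(r7,c7): row 7 has {B,C}; column 7 has {A,B,C,D,F,G}, so it must be E.
(r1,c6): row 1 has {A,B,C,F,G}; column 6 has {B,C,E,G}, so it must be D.
(r3,c4): row 3 has {B,C,E,F,G}; column 4 has {C,D,E,F}, so it must be A.
(r3,c5): row 3 has {A,B,C,E,F,G}; column 5 has {B,C,F,G}, so it must be D.
(r4,c3): row 4 has {B,C,E,F,G}; column 3 has {A,B,C,E,F,G}, so it must be D.
(r4,c6): row 4 has {B,C,D,E,F,G}; column 6 has {B,C,D,E,G}, so it must be A.
(r5,c2): row 5 has {A,C,D,E,F}; column 2 has {A,B,C,E,F}, so it must be G.
(r5,c4): row 5 has {A,C,D,E,F,G}; column 4 has {A,C,D,E,F}, so it must be B.
(r7,c2): row 7 has {B,C,E}; column 2 has {A,B,C,E,F,G}, so it must be D.
(r7,c4): row 7 has {B,C,D,E}; column 4 has {A,B,C,D,E,F}, so it must be G.
(r7,c5): row 7 has {B,C,D,E,G}; column 5 has {B,C,D,F,G}, so it must be A.
(r7,c6): row 7 has {A,B,C,D,E,G}; column 6 has {A,B,C,D,E,G}, so it must be F.
(r1,c5): row 1 has {A,B,C,D,F,G}; column 5 has {A,B,C,D,F,G}, so it must be E.

G A F C E D B / E F B D C G A / C E G A D B F / F C D E B A G / A G E B F C D / D B A F G E C / B D C G A F E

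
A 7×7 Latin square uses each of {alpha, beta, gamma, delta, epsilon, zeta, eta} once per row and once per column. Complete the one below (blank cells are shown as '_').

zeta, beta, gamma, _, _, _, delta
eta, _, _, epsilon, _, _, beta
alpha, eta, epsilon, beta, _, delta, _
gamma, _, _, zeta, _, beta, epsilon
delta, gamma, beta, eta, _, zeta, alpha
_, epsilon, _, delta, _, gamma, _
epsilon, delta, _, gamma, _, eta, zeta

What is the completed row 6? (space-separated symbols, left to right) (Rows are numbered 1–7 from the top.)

(r1,c4) = alpha
(r1,c6) = epsilon
(r2,c6) = alpha
(r3,c7) = gamma
(r4,c2) = alpha
(r5,c5) = epsilon
(r6,c1) = beta
(r6,c7) = eta
(r7,c3) = alpha
(r7,c5) = beta
(r1,c5) = eta
(r2,c2) = zeta
(r2,c3) = delta
(r2,c5) = gamma
(r3,c5) = zeta
(r4,c3) = eta
(r4,c5) = delta
(r6,c3) = zeta
(r6,c5) = alpha

beta epsilon zeta delta alpha gamma eta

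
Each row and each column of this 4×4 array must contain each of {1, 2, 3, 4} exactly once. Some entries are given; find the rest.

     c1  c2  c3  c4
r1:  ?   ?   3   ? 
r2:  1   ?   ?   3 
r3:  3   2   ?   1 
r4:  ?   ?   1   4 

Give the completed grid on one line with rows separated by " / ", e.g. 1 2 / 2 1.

4 1 3 2 / 1 4 2 3 / 3 2 4 1 / 2 3 1 4

(r1,c4) = 2
(r2,c2) = 4
(r2,c3) = 2
(r3,c3) = 4
(r4,c1) = 2
(r4,c2) = 3
(r1,c1) = 4
(r1,c2) = 1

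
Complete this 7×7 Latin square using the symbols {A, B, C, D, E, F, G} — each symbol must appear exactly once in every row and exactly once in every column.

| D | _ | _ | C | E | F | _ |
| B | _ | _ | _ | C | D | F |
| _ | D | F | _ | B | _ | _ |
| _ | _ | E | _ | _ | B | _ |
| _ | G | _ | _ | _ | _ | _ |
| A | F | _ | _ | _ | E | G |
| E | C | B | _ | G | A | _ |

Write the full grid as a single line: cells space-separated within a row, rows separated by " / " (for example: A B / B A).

(r4,c2) = A
(r5,c6) = C
(r6,c5) = D
(r7,c7) = D
(r1,c2) = B
(r1,c7) = A
(r2,c2) = E
(r3,c6) = G
(r4,c5) = F
(r4,c7) = C
(r5,c1) = F
(r5,c5) = A
(r6,c3) = C
(r6,c4) = B
(r7,c4) = F
(r1,c3) = G
(r2,c3) = A
(r2,c4) = G
(r3,c1) = C
(r3,c7) = E
(r4,c1) = G
(r4,c4) = D
(r5,c3) = D
(r5,c4) = E
(r5,c7) = B
(r3,c4) = A

D B G C E F A / B E A G C D F / C D F A B G E / G A E D F B C / F G D E A C B / A F C B D E G / E C B F G A D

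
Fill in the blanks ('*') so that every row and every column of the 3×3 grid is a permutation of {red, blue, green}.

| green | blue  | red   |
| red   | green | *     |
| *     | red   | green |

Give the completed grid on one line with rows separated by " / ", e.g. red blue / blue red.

green blue red / red green blue / blue red green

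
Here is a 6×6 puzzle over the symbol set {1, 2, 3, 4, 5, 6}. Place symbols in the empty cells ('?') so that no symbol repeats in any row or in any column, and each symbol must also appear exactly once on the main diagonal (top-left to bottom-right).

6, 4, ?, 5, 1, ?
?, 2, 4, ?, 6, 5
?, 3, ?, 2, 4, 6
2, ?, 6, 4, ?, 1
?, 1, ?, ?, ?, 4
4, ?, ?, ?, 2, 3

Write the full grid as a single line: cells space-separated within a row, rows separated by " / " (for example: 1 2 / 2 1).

(r1,c6) = 2
(r4,c2) = 5
(r4,c5) = 3
(r5,c5) = 5
(r6,c2) = 6
(r6,c4) = 1
(r1,c3) = 3
(r2,c4) = 3
(r3,c3) = 1
(r5,c1) = 3
(r5,c3) = 2
(r5,c4) = 6
(r6,c3) = 5
(r2,c1) = 1
(r3,c1) = 5

6 4 3 5 1 2 / 1 2 4 3 6 5 / 5 3 1 2 4 6 / 2 5 6 4 3 1 / 3 1 2 6 5 4 / 4 6 5 1 2 3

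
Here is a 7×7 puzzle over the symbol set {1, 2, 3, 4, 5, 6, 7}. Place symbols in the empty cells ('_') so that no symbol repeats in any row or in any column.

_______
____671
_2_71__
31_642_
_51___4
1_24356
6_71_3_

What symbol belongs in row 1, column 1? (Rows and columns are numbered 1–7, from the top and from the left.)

row 4 has {1,2,3,4,6}; column 3 has {1,2,7} — only 5 is left for (r4,c3).
row 4 has {1,2,3,4,5,6}; column 7 has {1,4,6} — only 7 is left for (r4,c7).
row 5 has {1,4,5}; column 6 has {2,3,5,7} — only 6 is left for (r5,c6).
row 6 has {1,2,3,4,5,6}; column 2 has {1,2,5} — only 7 is left for (r6,c2).
row 7 has {1,3,6,7}; column 2 has {1,2,5,7} — only 4 is left for (r7,c2).
row 2 has {1,6,7}; column 2 has {1,2,4,5,7} — only 3 is left for (r2,c2).
row 2 has {1,3,6,7}; column 3 has {1,2,5,7} — only 4 is left for (r2,c3).
row 3 has {1,2,7}; column 6 has {2,3,5,6,7} — only 4 is left for (r3,c6).
row 1 is empty so far; column 2 has {1,2,3,4,5,7} — only 6 is left for (r1,c2).
row 1 has {6}; column 3 has {1,2,4,5,7} — only 3 is left for (r1,c3).
row 1 has {3,6}; column 6 has {2,3,4,5,6,7} — only 1 is left for (r1,c6).
row 3 has {1,2,4,7}; column 1 has {1,3,6} — only 5 is left for (r3,c1).
row 3 has {1,2,4,5,7}; column 3 has {1,2,3,4,5,7} — only 6 is left for (r3,c3).
row 3 has {1,2,4,5,6,7}; column 7 has {1,4,6,7} — only 3 is left for (r3,c7).
row 2 has {1,3,4,6,7}; column 1 has {1,3,5,6} — only 2 is left for (r2,c1).
row 2 has {1,2,3,4,6,7}; column 4 has {1,4,6,7} — only 5 is left for (r2,c4).
row 5 has {1,4,5,6}; column 1 has {1,2,3,5,6} — only 7 is left for (r5,c1).
row 5 has {1,4,5,6,7}; column 5 has {1,3,4,6} — only 2 is left for (r5,c5).
row 7 has {1,3,4,6,7}; column 5 has {1,2,3,4,6} — only 5 is left for (r7,c5).
row 7 has {1,3,4,5,6,7}; column 7 has {1,3,4,6,7} — only 2 is left for (r7,c7).
row 1 has {1,3,6}; column 1 has {1,2,3,5,6,7} — only 4 is left for (r1,c1).

4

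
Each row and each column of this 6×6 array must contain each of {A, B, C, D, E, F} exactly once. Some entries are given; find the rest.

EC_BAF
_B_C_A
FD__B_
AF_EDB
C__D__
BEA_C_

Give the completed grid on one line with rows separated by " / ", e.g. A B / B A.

E C D B A F / D B F C E A / F D E A B C / A F C E D B / C A B D F E / B E A F C D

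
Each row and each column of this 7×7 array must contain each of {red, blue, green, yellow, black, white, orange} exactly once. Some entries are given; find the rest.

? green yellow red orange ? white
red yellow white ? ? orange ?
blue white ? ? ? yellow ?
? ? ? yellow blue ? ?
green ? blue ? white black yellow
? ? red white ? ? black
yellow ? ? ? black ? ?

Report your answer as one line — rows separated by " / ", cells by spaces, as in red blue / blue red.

black green yellow red orange blue white / red yellow white black green orange blue / blue white black green red yellow orange / white black orange yellow blue red green / green red blue orange white black yellow / orange blue red white yellow green black / yellow orange green blue black white red

(r1,c1) = black
(r1,c6) = blue
(r2,c5) = green
(r2,c7) = blue
(r3,c5) = red
(r5,c4) = orange
(r6,c1) = orange
(r6,c2) = blue
(r6,c5) = yellow
(r6,c6) = green
(r2,c4) = black
(r3,c4) = green
(r3,c7) = orange
(r4,c1) = white
(r4,c6) = red
(r4,c7) = green
(r5,c2) = red
(r7,c2) = orange
(r7,c3) = green
(r7,c4) = blue
(r7,c6) = white
(r7,c7) = red
(r3,c3) = black
(r4,c2) = black
(r4,c3) = orange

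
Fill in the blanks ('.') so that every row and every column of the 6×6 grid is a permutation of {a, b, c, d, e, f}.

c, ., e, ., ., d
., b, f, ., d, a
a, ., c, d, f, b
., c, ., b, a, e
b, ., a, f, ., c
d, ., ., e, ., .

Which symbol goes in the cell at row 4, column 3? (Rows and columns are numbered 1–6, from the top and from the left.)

d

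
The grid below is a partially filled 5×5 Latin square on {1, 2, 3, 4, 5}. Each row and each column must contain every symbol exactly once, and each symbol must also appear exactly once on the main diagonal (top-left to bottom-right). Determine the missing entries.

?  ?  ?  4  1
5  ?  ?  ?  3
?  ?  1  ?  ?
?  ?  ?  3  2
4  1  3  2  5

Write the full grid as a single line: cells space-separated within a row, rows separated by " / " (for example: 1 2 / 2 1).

2 3 5 4 1 / 5 4 2 1 3 / 3 2 1 5 4 / 1 5 4 3 2 / 4 1 3 2 5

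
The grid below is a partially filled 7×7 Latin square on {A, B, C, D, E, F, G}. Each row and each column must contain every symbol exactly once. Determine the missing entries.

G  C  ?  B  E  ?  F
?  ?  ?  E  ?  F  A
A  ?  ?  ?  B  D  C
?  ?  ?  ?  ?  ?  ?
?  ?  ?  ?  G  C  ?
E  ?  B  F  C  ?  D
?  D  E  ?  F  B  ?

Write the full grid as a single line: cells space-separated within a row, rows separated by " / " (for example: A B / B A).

(r1,c6) = A
(r2,c5) = D
(r3,c4) = G
(r4,c5) = A
(r6,c6) = G
(r7,c1) = C
(r7,c4) = A
(r7,c7) = G
(r1,c3) = D
(r2,c1) = B
(r2,c2) = G
(r2,c3) = C
(r3,c3) = F
(r4,c3) = G
(r4,c6) = E
(r4,c7) = B
(r5,c3) = A
(r5,c4) = D
(r5,c7) = E
(r6,c2) = A
(r3,c2) = E
(r4,c2) = F
(r4,c4) = C
(r5,c1) = F
(r5,c2) = B
(r4,c1) = D

G C D B E A F / B G C E D F A / A E F G B D C / D F G C A E B / F B A D G C E / E A B F C G D / C D E A F B G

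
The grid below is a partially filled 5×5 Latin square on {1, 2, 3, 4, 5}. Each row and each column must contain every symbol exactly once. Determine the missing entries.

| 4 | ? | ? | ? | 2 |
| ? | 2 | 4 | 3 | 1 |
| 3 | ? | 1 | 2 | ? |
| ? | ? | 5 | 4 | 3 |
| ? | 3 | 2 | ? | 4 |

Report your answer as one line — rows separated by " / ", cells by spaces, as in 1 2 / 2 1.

4 5 3 1 2 / 5 2 4 3 1 / 3 4 1 2 5 / 2 1 5 4 3 / 1 3 2 5 4

At row 1, column 3: row 1 has {2,4}; column 3 has {1,2,4,5}; that leaves 3.
At row 2, column 1: row 2 has {1,2,3,4}; column 1 has {3,4}; that leaves 5.
At row 3, column 5: row 3 has {1,2,3}; column 5 has {1,2,3,4}; that leaves 5.
At row 4, column 2: row 4 has {3,4,5}; column 2 has {2,3}; that leaves 1.
At row 5, column 1: row 5 has {2,3,4}; column 1 has {3,4,5}; that leaves 1.
At row 5, column 4: row 5 has {1,2,3,4}; column 4 has {2,3,4}; that leaves 5.
At row 1, column 2: row 1 has {2,3,4}; column 2 has {1,2,3}; that leaves 5.
At row 1, column 4: row 1 has {2,3,4,5}; column 4 has {2,3,4,5}; that leaves 1.
At row 3, column 2: row 3 has {1,2,3,5}; column 2 has {1,2,3,5}; that leaves 4.
At row 4, column 1: row 4 has {1,3,4,5}; column 1 has {1,3,4,5}; that leaves 2.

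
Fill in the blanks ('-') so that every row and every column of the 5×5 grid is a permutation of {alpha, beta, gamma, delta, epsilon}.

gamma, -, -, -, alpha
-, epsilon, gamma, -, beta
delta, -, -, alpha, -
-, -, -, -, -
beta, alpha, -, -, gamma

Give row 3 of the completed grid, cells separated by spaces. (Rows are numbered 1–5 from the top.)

delta gamma beta alpha epsilon

Cell (r2,c1): row 2 has {beta,gamma,epsilon}; column 1 has {beta,gamma,delta} → alpha.
Cell (r2,c4): row 2 has {alpha,beta,gamma,epsilon}; column 4 has {alpha} → delta.
Cell (r3,c5): row 3 has {alpha,delta}; column 5 has {alpha,beta,gamma} → epsilon.
Cell (r4,c1): row 4 is empty so far; column 1 has {alpha,beta,gamma,delta} → epsilon.
Cell (r4,c5): row 4 has {epsilon}; column 5 has {alpha,beta,gamma,epsilon} → delta.
Cell (r5,c4): row 5 has {alpha,beta,gamma}; column 4 has {alpha,delta} → epsilon.
Cell (r1,c4): row 1 has {alpha,gamma}; column 4 has {alpha,delta,epsilon} → beta.
Cell (r3,c3): row 3 has {alpha,delta,epsilon}; column 3 has {gamma} → beta.
Cell (r4,c3): row 4 has {delta,epsilon}; column 3 has {beta,gamma} → alpha.
Cell (r4,c4): row 4 has {alpha,delta,epsilon}; column 4 has {alpha,beta,delta,epsilon} → gamma.
Cell (r5,c3): row 5 has {alpha,beta,gamma,epsilon}; column 3 has {alpha,beta,gamma} → delta.
Cell (r1,c2): row 1 has {alpha,beta,gamma}; column 2 has {alpha,epsilon} → delta.
Cell (r1,c3): row 1 has {alpha,beta,gamma,delta}; column 3 has {alpha,beta,gamma,delta} → epsilon.
Cell (r3,c2): row 3 has {alpha,beta,delta,epsilon}; column 2 has {alpha,delta,epsilon} → gamma.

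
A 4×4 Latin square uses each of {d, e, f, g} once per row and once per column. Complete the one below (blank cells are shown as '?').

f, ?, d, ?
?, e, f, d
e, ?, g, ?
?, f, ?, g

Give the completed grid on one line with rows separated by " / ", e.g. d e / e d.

f g d e / g e f d / e d g f / d f e g

(r1,c2) = g
(r1,c4) = e
(r2,c1) = g
(r3,c2) = d
(r3,c4) = f
(r4,c1) = d
(r4,c3) = e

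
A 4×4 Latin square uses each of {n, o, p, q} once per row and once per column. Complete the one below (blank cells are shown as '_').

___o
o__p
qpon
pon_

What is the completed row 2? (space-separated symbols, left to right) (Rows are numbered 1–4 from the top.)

o n q p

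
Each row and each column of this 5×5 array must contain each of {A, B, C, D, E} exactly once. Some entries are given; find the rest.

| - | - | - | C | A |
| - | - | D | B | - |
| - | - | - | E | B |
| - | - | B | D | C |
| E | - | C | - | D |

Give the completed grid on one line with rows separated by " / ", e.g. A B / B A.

B D E C A / C A D B E / D C A E B / A E B D C / E B C A D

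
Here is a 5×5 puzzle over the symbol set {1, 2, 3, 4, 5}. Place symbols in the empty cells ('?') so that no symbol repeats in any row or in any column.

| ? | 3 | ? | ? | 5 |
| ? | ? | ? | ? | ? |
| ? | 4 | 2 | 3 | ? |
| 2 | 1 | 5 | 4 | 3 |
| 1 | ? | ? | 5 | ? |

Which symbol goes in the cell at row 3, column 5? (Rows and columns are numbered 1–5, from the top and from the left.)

1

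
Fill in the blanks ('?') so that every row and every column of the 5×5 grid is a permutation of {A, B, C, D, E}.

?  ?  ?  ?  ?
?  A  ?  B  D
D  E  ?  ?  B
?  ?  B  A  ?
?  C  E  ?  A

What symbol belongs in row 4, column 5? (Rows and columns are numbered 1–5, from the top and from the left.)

At row 2, column 3: row 2 has {A,B,D}; column 3 has {B,E}; that leaves C.
At row 3, column 3: row 3 has {B,D,E}; column 3 has {B,C,E}; that leaves A.
At row 3, column 4: row 3 has {A,B,D,E}; column 4 has {A,B}; that leaves C.
At row 4, column 2: row 4 has {A,B}; column 2 has {A,C,E}; that leaves D.
At row 5, column 1: row 5 has {A,C,E}; column 1 has {D}; that leaves B.
At row 5, column 4: row 5 has {A,B,C,E}; column 4 has {A,B,C}; that leaves D.
At row 1, column 2: row 1 is empty so far; column 2 has {A,C,D,E}; that leaves B.
At row 1, column 3: row 1 has {B}; column 3 has {A,B,C,E}; that leaves D.
At row 1, column 4: row 1 has {B,D}; column 4 has {A,B,C,D}; that leaves E.
At row 1, column 5: row 1 has {B,D,E}; column 5 has {A,B,D}; that leaves C.
At row 2, column 1: row 2 has {A,B,C,D}; column 1 has {B,D}; that leaves E.
At row 4, column 1: row 4 has {A,B,D}; column 1 has {B,D,E}; that leaves C.
At row 4, column 5: row 4 has {A,B,C,D}; column 5 has {A,B,C,D}; that leaves E.

E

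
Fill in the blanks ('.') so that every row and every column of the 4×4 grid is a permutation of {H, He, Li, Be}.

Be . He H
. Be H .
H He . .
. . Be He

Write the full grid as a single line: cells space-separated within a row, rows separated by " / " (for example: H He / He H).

Be Li He H / He Be H Li / H He Li Be / Li H Be He

(r1,c2): row 1 has {H,He,Be}; column 2 has {He,Be}, so it must be Li.
(r2,c4): row 2 has {H,Be}; column 4 has {H,He}, so it must be Li.
(r3,c3): row 3 has {H,He}; column 3 has {H,He,Be}, so it must be Li.
(r3,c4): row 3 has {H,He,Li}; column 4 has {H,He,Li}, so it must be Be.
(r4,c1): row 4 has {He,Be}; column 1 has {H,Be}, so it must be Li.
(r4,c2): row 4 has {He,Li,Be}; column 2 has {He,Li,Be}, so it must be H.
(r2,c1): row 2 has {H,Li,Be}; column 1 has {H,Li,Be}, so it must be He.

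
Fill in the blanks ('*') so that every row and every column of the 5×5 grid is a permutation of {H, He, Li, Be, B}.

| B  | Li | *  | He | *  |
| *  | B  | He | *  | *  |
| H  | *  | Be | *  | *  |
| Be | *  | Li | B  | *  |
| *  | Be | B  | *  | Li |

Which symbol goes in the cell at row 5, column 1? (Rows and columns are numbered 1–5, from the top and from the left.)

(r1,c3) = H
(r1,c5) = Be
(r2,c1) = Li
(r2,c5) = H
(r3,c2) = He
(r3,c4) = Li
(r3,c5) = B
(r4,c2) = H
(r4,c5) = He
(r5,c1) = He

He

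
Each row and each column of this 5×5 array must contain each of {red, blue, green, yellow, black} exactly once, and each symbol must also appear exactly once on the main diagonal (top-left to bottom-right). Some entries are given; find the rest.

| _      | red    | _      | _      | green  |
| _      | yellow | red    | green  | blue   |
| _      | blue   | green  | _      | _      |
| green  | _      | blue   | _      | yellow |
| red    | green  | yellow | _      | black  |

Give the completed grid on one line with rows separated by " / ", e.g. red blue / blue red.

blue red black yellow green / black yellow red green blue / yellow blue green black red / green black blue red yellow / red green yellow blue black

Cell (r1,c1): row 1 has {red,green}; column 1 has {red,green}; the diagonal has {green,yellow,black} → blue.
Cell (r1,c3): row 1 has {red,blue,green}; column 3 has {red,blue,green,yellow} → black.
Cell (r1,c4): row 1 has {red,blue,green,black}; column 4 has {green} → yellow.
Cell (r2,c1): row 2 has {red,blue,green,yellow}; column 1 has {red,blue,green} → black.
Cell (r3,c1): row 3 has {blue,green}; column 1 has {red,blue,green,black} → yellow.
Cell (r3,c5): row 3 has {blue,green,yellow}; column 5 has {blue,green,yellow,black} → red.
Cell (r4,c2): row 4 has {blue,green,yellow}; column 2 has {red,blue,green,yellow} → black.
Cell (r4,c4): row 4 has {blue,green,yellow,black}; column 4 has {green,yellow}; the diagonal has {blue,green,yellow,black} → red.
Cell (r5,c4): row 5 has {red,green,yellow,black}; column 4 has {red,green,yellow} → blue.
Cell (r3,c4): row 3 has {red,blue,green,yellow}; column 4 has {red,blue,green,yellow} → black.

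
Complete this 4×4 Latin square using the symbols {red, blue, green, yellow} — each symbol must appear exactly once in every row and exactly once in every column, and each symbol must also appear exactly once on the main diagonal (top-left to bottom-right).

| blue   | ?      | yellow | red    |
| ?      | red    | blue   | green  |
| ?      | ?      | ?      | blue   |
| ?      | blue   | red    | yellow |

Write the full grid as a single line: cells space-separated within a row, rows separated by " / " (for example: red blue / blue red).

blue green yellow red / yellow red blue green / red yellow green blue / green blue red yellow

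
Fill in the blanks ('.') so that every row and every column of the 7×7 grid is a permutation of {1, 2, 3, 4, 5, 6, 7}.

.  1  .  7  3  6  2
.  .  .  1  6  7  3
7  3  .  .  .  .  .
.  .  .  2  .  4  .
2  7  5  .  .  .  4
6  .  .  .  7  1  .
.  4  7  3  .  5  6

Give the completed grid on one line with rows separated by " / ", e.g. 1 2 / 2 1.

row 1 has {1,2,3,6,7}; column 3 has {5,7} — only 4 is left for (r1,c3).
row 2 has {1,3,6,7}; column 3 has {4,5,7} — only 2 is left for (r2,c3).
row 3 has {3,7}; column 6 has {1,4,5,6,7} — only 2 is left for (r3,c6).
row 5 has {2,4,5,7}; column 4 has {1,2,3,7} — only 6 is left for (r5,c4).
row 5 has {2,4,5,6,7}; column 5 has {3,6,7} — only 1 is left for (r5,c5).
row 5 has {1,2,4,5,6,7}; column 6 has {1,2,4,5,6,7} — only 3 is left for (r5,c6).
row 6 has {1,6,7}; column 3 has {2,4,5,7} — only 3 is left for (r6,c3).
row 6 has {1,3,6,7}; column 7 has {2,3,4,6} — only 5 is left for (r6,c7).
row 7 has {3,4,5,6,7}; column 1 has {2,6,7} — only 1 is left for (r7,c1).
row 7 has {1,3,4,5,6,7}; column 5 has {1,3,6,7} — only 2 is left for (r7,c5).
row 1 has {1,2,3,4,6,7}; column 1 has {1,2,6,7} — only 5 is left for (r1,c1).
row 2 has {1,2,3,6,7}; column 1 has {1,2,5,6,7} — only 4 is left for (r2,c1).
row 2 has {1,2,3,4,6,7}; column 2 has {1,3,4,7} — only 5 is left for (r2,c2).
row 3 has {2,3,7}; column 7 has {2,3,4,5,6} — only 1 is left for (r3,c7).
row 4 has {2,4}; column 1 has {1,2,4,5,6,7} — only 3 is left for (r4,c1).
row 4 has {2,3,4}; column 2 has {1,3,4,5,7} — only 6 is left for (r4,c2).
row 4 has {2,3,4,6}; column 3 has {2,3,4,5,7} — only 1 is left for (r4,c3).
row 4 has {1,2,3,4,6}; column 5 has {1,2,3,6,7} — only 5 is left for (r4,c5).
row 4 has {1,2,3,4,5,6}; column 7 has {1,2,3,4,5,6} — only 7 is left for (r4,c7).
row 6 has {1,3,5,6,7}; column 2 has {1,3,4,5,6,7} — only 2 is left for (r6,c2).
row 6 has {1,2,3,5,6,7}; column 4 has {1,2,3,6,7} — only 4 is left for (r6,c4).
row 3 has {1,2,3,7}; column 3 has {1,2,3,4,5,7} — only 6 is left for (r3,c3).
row 3 has {1,2,3,6,7}; column 4 has {1,2,3,4,6,7} — only 5 is left for (r3,c4).
row 3 has {1,2,3,5,6,7}; column 5 has {1,2,3,5,6,7} — only 4 is left for (r3,c5).

5 1 4 7 3 6 2 / 4 5 2 1 6 7 3 / 7 3 6 5 4 2 1 / 3 6 1 2 5 4 7 / 2 7 5 6 1 3 4 / 6 2 3 4 7 1 5 / 1 4 7 3 2 5 6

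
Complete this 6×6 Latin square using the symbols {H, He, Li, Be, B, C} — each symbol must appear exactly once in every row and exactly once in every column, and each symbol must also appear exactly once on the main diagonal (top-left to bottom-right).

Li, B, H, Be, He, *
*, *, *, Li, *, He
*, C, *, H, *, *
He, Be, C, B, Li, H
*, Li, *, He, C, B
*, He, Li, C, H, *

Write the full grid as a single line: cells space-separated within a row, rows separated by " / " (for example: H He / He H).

Li B H Be He C / C H B Li Be He / Be C He H B Li / He Be C B Li H / H Li Be He C B / B He Li C H Be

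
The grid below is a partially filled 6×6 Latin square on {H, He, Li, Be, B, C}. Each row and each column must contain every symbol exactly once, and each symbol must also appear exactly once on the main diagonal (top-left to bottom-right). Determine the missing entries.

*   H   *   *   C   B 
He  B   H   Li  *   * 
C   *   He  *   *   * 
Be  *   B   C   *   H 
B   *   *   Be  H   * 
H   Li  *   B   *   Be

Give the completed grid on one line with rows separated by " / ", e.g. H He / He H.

Li H Be He C B / He B H Li Be C / C Be He H B Li / Be He B C Li H / B C Li Be H He / H Li C B He Be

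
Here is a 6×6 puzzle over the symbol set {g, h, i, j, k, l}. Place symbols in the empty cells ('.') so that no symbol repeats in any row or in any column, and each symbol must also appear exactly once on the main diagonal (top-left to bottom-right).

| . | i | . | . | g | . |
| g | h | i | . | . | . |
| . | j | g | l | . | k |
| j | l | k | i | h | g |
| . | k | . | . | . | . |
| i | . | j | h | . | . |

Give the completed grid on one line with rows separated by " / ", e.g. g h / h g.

At row 3, column 1: row 3 has {g,j,k,l}; column 1 has {g,i,j}; that leaves h.
At row 3, column 5: row 3 has {g,h,j,k,l}; column 5 has {g,h}; that leaves i.
At row 5, column 1: row 5 has {k}; column 1 has {g,h,i,j}; that leaves l.
At row 5, column 3: row 5 has {k,l}; column 3 has {g,i,j,k}; that leaves h.
At row 5, column 5: row 5 has {h,k,l}; column 5 has {g,h,i}; the diagonal has {g,h,i}; that leaves j.
At row 5, column 6: row 5 has {h,j,k,l}; column 6 has {g,k}; that leaves i.
At row 6, column 2: row 6 has {h,i,j}; column 2 has {h,i,j,k,l}; that leaves g.
At row 6, column 6: row 6 has {g,h,i,j}; column 6 has {g,i,k}; the diagonal has {g,h,i,j}; that leaves l.
At row 1, column 1: row 1 has {g,i}; column 1 has {g,h,i,j,l}; the diagonal has {g,h,i,j,l}; that leaves k.
At row 1, column 3: row 1 has {g,i,k}; column 3 has {g,h,i,j,k}; that leaves l.
At row 1, column 4: row 1 has {g,i,k,l}; column 4 has {h,i,l}; that leaves j.
At row 1, column 6: row 1 has {g,i,j,k,l}; column 6 has {g,i,k,l}; that leaves h.
At row 2, column 4: row 2 has {g,h,i}; column 4 has {h,i,j,l}; that leaves k.
At row 2, column 5: row 2 has {g,h,i,k}; column 5 has {g,h,i,j}; that leaves l.
At row 2, column 6: row 2 has {g,h,i,k,l}; column 6 has {g,h,i,k,l}; that leaves j.
At row 5, column 4: row 5 has {h,i,j,k,l}; column 4 has {h,i,j,k,l}; that leaves g.
At row 6, column 5: row 6 has {g,h,i,j,l}; column 5 has {g,h,i,j,l}; that leaves k.

k i l j g h / g h i k l j / h j g l i k / j l k i h g / l k h g j i / i g j h k l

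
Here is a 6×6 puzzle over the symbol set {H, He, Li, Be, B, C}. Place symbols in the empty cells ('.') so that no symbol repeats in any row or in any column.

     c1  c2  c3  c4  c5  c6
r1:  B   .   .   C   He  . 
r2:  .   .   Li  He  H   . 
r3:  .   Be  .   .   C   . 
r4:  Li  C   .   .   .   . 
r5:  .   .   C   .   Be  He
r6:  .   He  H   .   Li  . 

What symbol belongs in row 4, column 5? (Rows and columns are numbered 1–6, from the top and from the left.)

B

Cell (r1,c3): row 1 has {He,B,C}; column 3 has {H,Li,C} → Be.
Cell (r2,c2): row 2 has {H,He,Li}; column 2 has {He,Be,C} → B.
Cell (r4,c5): row 4 has {Li,C}; column 5 has {H,He,Li,Be,C} → B.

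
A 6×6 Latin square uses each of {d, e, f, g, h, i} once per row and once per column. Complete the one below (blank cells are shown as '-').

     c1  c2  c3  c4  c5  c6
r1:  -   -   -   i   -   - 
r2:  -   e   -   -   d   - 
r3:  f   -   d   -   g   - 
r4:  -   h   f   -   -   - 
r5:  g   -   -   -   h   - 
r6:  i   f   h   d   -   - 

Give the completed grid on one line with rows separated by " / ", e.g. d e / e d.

(r2,c1) = h
(r3,c2) = i
(r5,c2) = d
(r6,c5) = e
(r6,c6) = g
(r1,c2) = g
(r1,c3) = e
(r1,c5) = f
(r4,c5) = i
(r5,c3) = i
(r1,c1) = d
(r1,c6) = h
(r2,c3) = g
(r2,c4) = f
(r2,c6) = i
(r3,c6) = e
(r4,c1) = e
(r4,c4) = g
(r4,c6) = d
(r5,c4) = e
(r5,c6) = f
(r3,c4) = h

d g e i f h / h e g f d i / f i d h g e / e h f g i d / g d i e h f / i f h d e g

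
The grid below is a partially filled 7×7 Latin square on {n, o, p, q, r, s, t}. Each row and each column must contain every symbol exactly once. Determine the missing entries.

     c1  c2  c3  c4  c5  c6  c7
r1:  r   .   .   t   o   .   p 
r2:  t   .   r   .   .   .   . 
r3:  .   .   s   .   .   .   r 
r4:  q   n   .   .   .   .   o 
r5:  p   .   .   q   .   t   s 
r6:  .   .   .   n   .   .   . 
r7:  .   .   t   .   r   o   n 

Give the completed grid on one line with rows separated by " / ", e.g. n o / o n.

r s n t o q p / t o r s p n q / n t s o q p r / q n p r t s o / p r o q n t s / o p q n s r t / s q t p r o n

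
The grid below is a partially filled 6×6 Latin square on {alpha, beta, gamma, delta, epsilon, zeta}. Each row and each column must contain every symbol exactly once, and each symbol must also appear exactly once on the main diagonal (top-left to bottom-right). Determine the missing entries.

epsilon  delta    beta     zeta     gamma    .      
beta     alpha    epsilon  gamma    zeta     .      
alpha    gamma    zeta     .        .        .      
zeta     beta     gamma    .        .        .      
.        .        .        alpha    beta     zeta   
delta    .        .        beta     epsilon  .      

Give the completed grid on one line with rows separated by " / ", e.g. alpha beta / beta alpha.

At row 1, column 6: row 1 has {beta,gamma,delta,epsilon,zeta}; column 6 has {zeta}; that leaves alpha.
At row 2, column 6: row 2 has {alpha,beta,gamma,epsilon,zeta}; column 6 has {alpha,zeta}; that leaves delta.
At row 3, column 5: row 3 has {alpha,gamma,zeta}; column 5 has {beta,gamma,epsilon,zeta}; that leaves delta.
At row 4, column 4: row 4 has {beta,gamma,zeta}; column 4 has {alpha,beta,gamma,zeta}; the diagonal has {alpha,beta,epsilon,zeta}; that leaves delta.
At row 4, column 5: row 4 has {beta,gamma,delta,zeta}; column 5 has {beta,gamma,delta,epsilon,zeta}; that leaves alpha.
At row 4, column 6: row 4 has {alpha,beta,gamma,delta,zeta}; column 6 has {alpha,delta,zeta}; that leaves epsilon.
At row 5, column 1: row 5 has {alpha,beta,zeta}; column 1 has {alpha,beta,delta,epsilon,zeta}; that leaves gamma.
At row 5, column 2: row 5 has {alpha,beta,gamma,zeta}; column 2 has {alpha,beta,gamma,delta}; that leaves epsilon.
At row 5, column 3: row 5 has {alpha,beta,gamma,epsilon,zeta}; column 3 has {beta,gamma,epsilon,zeta}; that leaves delta.
At row 6, column 2: row 6 has {beta,delta,epsilon}; column 2 has {alpha,beta,gamma,delta,epsilon}; that leaves zeta.
At row 6, column 3: row 6 has {beta,delta,epsilon,zeta}; column 3 has {beta,gamma,delta,epsilon,zeta}; that leaves alpha.
At row 6, column 6: row 6 has {alpha,beta,delta,epsilon,zeta}; column 6 has {alpha,delta,epsilon,zeta}; the diagonal has {alpha,beta,delta,epsilon,zeta}; that leaves gamma.
At row 3, column 4: row 3 has {alpha,gamma,delta,zeta}; column 4 has {alpha,beta,gamma,delta,zeta}; that leaves epsilon.
At row 3, column 6: row 3 has {alpha,gamma,delta,epsilon,zeta}; column 6 has {alpha,gamma,delta,epsilon,zeta}; that leaves beta.

epsilon delta beta zeta gamma alpha / beta alpha epsilon gamma zeta delta / alpha gamma zeta epsilon delta beta / zeta beta gamma delta alpha epsilon / gamma epsilon delta alpha beta zeta / delta zeta alpha beta epsilon gamma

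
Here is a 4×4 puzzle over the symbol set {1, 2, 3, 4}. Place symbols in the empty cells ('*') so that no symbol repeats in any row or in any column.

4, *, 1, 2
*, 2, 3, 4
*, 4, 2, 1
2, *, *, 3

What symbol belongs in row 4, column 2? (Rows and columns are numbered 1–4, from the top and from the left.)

Cell (r1,c2): row 1 has {1,2,4}; column 2 has {2,4} → 3.
Cell (r2,c1): row 2 has {2,3,4}; column 1 has {2,4} → 1.
Cell (r3,c1): row 3 has {1,2,4}; column 1 has {1,2,4} → 3.
Cell (r4,c2): row 4 has {2,3}; column 2 has {2,3,4} → 1.

1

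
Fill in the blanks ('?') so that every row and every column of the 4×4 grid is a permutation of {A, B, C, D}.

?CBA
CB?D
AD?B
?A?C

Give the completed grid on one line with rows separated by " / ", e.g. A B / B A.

D C B A / C B A D / A D C B / B A D C

Cell (r1,c1): row 1 has {A,B,C}; column 1 has {A,C} → D.
Cell (r2,c3): row 2 has {B,C,D}; column 3 has {B} → A.
Cell (r3,c3): row 3 has {A,B,D}; column 3 has {A,B} → C.
Cell (r4,c1): row 4 has {A,C}; column 1 has {A,C,D} → B.
Cell (r4,c3): row 4 has {A,B,C}; column 3 has {A,B,C} → D.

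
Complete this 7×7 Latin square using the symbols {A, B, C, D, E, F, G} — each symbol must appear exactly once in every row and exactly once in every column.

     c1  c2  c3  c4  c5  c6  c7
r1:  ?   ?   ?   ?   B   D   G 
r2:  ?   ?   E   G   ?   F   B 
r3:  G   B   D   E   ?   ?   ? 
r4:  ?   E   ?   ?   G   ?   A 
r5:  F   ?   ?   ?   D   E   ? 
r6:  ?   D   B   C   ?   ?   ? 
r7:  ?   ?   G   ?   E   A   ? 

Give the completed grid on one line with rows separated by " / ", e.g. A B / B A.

(r3,c6): row 3 has {B,D,E,G}; column 6 has {A,D,E,F}, so it must be C.
(r3,c7): row 3 has {B,C,D,E,G}; column 7 has {A,B,G}, so it must be F.
(r4,c6): row 4 has {A,E,G}; column 6 has {A,C,D,E,F}, so it must be B.
(r5,c7): row 5 has {D,E,F}; column 7 has {A,B,F,G}, so it must be C.
(r6,c6): row 6 has {B,C,D}; column 6 has {A,B,C,D,E,F}, so it must be G.
(r6,c7): row 6 has {B,C,D,G}; column 7 has {A,B,C,F,G}, so it must be E.
(r7,c7): row 7 has {A,E,G}; column 7 has {A,B,C,E,F,G}, so it must be D.
(r3,c5): row 3 has {B,C,D,E,F,G}; column 5 has {B,D,E,G}, so it must be A.
(r5,c3): row 5 has {C,D,E,F}; column 3 has {B,D,E,G}, so it must be A.
(r5,c4): row 5 has {A,C,D,E,F}; column 4 has {C,E,G}, so it must be B.
(r6,c1): row 6 has {B,C,D,E,G}; column 1 has {F,G}, so it must be A.
(r6,c5): row 6 has {A,B,C,D,E,G}; column 5 has {A,B,D,E,G}, so it must be F.
(r7,c4): row 7 has {A,D,E,G}; column 4 has {B,C,E,G}, so it must be F.
(r1,c4): row 1 has {B,D,G}; column 4 has {B,C,E,F,G}, so it must be A.
(r2,c5): row 2 has {B,E,F,G}; column 5 has {A,B,D,E,F,G}, so it must be C.
(r4,c4): row 4 has {A,B,E,G}; column 4 has {A,B,C,E,F,G}, so it must be D.
(r5,c2): row 5 has {A,B,C,D,E,F}; column 2 has {B,D,E}, so it must be G.
(r7,c2): row 7 has {A,D,E,F,G}; column 2 has {B,D,E,G}, so it must be C.
(r1,c2): row 1 has {A,B,D,G}; column 2 has {B,C,D,E,G}, so it must be F.
(r1,c3): row 1 has {A,B,D,F,G}; column 3 has {A,B,D,E,G}, so it must be C.
(r2,c1): row 2 has {B,C,E,F,G}; column 1 has {A,F,G}, so it must be D.
(r2,c2): row 2 has {B,C,D,E,F,G}; column 2 has {B,C,D,E,F,G}, so it must be A.
(r4,c1): row 4 has {A,B,D,E,G}; column 1 has {A,D,F,G}, so it must be C.
(r4,c3): row 4 has {A,B,C,D,E,G}; column 3 has {A,B,C,D,E,G}, so it must be F.
(r7,c1): row 7 has {A,C,D,E,F,G}; column 1 has {A,C,D,F,G}, so it must be B.
(r1,c1): row 1 has {A,B,C,D,F,G}; column 1 has {A,B,C,D,F,G}, so it must be E.

E F C A B D G / D A E G C F B / G B D E A C F / C E F D G B A / F G A B D E C / A D B C F G E / B C G F E A D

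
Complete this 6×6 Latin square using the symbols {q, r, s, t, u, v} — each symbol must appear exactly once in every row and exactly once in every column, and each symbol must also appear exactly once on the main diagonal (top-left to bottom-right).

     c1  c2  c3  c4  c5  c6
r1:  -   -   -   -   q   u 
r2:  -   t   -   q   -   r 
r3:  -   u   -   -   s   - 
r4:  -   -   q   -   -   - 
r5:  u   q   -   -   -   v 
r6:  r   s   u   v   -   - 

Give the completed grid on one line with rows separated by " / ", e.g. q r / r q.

s v r t q u / v t s q u r / q u v r s t / t r q u v s / u q t s r v / r s u v t q

row 5 has {q,u,v}; column 5 has {q,s}; the diagonal has {t} — only r is left for (r5,c5).
row 6 has {r,s,u,v}; column 5 has {q,r,s} — only t is left for (r6,c5).
row 6 has {r,s,t,u,v}; column 6 has {r,u,v}; the diagonal has {r,t} — only q is left for (r6,c6).
row 3 has {s,u}; column 3 has {q,u}; the diagonal has {q,r,t} — only v is left for (r3,c3).
row 3 has {s,u,v}; column 6 has {q,r,u,v} — only t is left for (r3,c6).
row 4 has {q}; column 6 has {q,r,t,u,v} — only s is left for (r4,c6).
row 1 has {q,u}; column 1 has {r,u}; the diagonal has {q,r,t,v} — only s is left for (r1,c1).
row 2 has {q,r,t}; column 1 has {r,s,u} — only v is left for (r2,c1).
row 2 has {q,r,t,v}; column 3 has {q,u,v} — only s is left for (r2,c3).
row 2 has {q,r,s,t,v}; column 5 has {q,r,s,t} — only u is left for (r2,c5).
row 3 has {s,t,u,v}; column 1 has {r,s,u,v} — only q is left for (r3,c1).
row 3 has {q,s,t,u,v}; column 4 has {q,v} — only r is left for (r3,c4).
row 4 has {q,s}; column 1 has {q,r,s,u,v} — only t is left for (r4,c1).
row 4 has {q,s,t}; column 4 has {q,r,v}; the diagonal has {q,r,s,t,v} — only u is left for (r4,c4).
row 4 has {q,s,t,u}; column 5 has {q,r,s,t,u} — only v is left for (r4,c5).
row 5 has {q,r,u,v}; column 3 has {q,s,u,v} — only t is left for (r5,c3).
row 5 has {q,r,t,u,v}; column 4 has {q,r,u,v} — only s is left for (r5,c4).
row 1 has {q,s,u}; column 3 has {q,s,t,u,v} — only r is left for (r1,c3).
row 1 has {q,r,s,u}; column 4 has {q,r,s,u,v} — only t is left for (r1,c4).
row 4 has {q,s,t,u,v}; column 2 has {q,s,t,u} — only r is left for (r4,c2).
row 1 has {q,r,s,t,u}; column 2 has {q,r,s,t,u} — only v is left for (r1,c2).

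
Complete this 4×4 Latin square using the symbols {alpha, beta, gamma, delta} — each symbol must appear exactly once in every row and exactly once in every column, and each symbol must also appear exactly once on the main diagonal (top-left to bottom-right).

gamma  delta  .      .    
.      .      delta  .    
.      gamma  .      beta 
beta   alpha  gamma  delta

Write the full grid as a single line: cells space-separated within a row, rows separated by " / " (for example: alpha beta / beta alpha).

gamma delta beta alpha / alpha beta delta gamma / delta gamma alpha beta / beta alpha gamma delta

(r1,c4) = alpha
(r2,c1) = alpha
(r2,c2) = beta
(r2,c4) = gamma
(r3,c1) = delta
(r3,c3) = alpha
(r1,c3) = beta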